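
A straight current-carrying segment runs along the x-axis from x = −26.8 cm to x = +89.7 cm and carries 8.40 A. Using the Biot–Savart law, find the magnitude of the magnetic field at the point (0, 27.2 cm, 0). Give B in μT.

For a finite straight segment, B = (μ₀I/4πd)(sinθ₁ + sinθ₂), where θ₁, θ₂ are the angles from the perpendicular to each end.
The perpendicular distance is d = 0.272 m; the end-offsets along the wire are a = 0.268 m and b = 0.897 m.
sinθ₁ = 0.268/√(0.268²+0.272²) = 0.7018; sinθ₂ = 0.897/√(0.897²+0.272²) = 0.9570.
B = (4π×10⁻⁷ × 8.40) / (4π × 0.272) × (0.7018 + 0.9570) = 5.12×10⁻⁶ T.

B ≈ 5.12 μT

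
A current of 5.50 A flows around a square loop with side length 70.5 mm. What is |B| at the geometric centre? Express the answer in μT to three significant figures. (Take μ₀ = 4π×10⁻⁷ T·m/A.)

B ≈ 88.3 μT

Each side is a finite straight segment at perpendicular distance d = a/(2 tan(π/4)) = 0.03525 m from the centre, with end-angles ±π/4.
One side contributes B₁ = (μ₀I/4πd)·2 sin(π/4) = 2.21×10⁻⁵ T.
All 4 sides add in the same direction: B = 4 × 2.21×10⁻⁵ = 8.83×10⁻⁵ T.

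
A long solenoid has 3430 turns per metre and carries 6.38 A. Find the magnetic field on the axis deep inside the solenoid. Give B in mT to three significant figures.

Inside a long solenoid, B = μ₀nI with n = 3430 turns/m.
B = 4π×10⁻⁷ × 3430 × 6.38 = 2.75×10⁻² T.

B ≈ 27.5 mT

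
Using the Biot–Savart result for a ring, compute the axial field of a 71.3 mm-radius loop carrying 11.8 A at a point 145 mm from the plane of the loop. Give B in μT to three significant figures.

B ≈ 8.93 μT

On the axis of a circular loop, B = μ₀IR² / [2(R²+z²)^(3/2)].
R² + z² = (0.0713)² + (0.145)² = 0.02611 m², and (R²+z²)^(3/2) = 4.22×10⁻³ m³.
B = (4π×10⁻⁷ × 11.8 × 0.005084) / (2 × 4.22×10⁻³) = 8.93×10⁻⁶ T.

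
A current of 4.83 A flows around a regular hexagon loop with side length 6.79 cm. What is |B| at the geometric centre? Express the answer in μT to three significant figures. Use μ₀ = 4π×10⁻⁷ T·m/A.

B ≈ 49.3 μT

Each side is a finite straight segment at perpendicular distance d = a/(2 tan(π/6)) = 0.0588 m from the centre, with end-angles ±π/6.
One side contributes B₁ = (μ₀I/4πd)·2 sin(π/6) = 8.21×10⁻⁶ T.
All 6 sides add in the same direction: B = 6 × 8.21×10⁻⁶ = 4.93×10⁻⁵ T.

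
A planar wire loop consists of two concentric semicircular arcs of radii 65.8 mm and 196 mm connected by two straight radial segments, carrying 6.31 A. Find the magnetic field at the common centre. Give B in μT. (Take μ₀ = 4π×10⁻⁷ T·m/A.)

The radial connectors point toward the centre, so dl × r̂ = 0 and they contribute nothing.
Each semicircle gives μ₀I/(4R): inner arc 3.01×10⁻⁵ T, outer arc 1.01×10⁻⁵ T.
The two arcs carry current in opposite angular senses, so their fields oppose: B = |3.01×10⁻⁵ − 1.01×10⁻⁵| = 2.00×10⁻⁵ T.

B ≈ 20.0 μT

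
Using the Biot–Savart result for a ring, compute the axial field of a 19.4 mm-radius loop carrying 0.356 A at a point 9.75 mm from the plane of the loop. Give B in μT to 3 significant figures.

B ≈ 8.22 μT

On the axis of a circular loop, B = μ₀IR² / [2(R²+z²)^(3/2)].
R² + z² = (0.0194)² + (0.00975)² = 0.0004714 m², and (R²+z²)^(3/2) = 1.02×10⁻⁵ m³.
B = (4π×10⁻⁷ × 0.356 × 0.0003764) / (2 × 1.02×10⁻⁵) = 8.22×10⁻⁶ T.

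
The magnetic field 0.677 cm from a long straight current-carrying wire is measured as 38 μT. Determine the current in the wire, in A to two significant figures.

I ≈ 1.3 A

For a long straight wire B = μ₀I/(2πd), so I = 2πdB/μ₀.
I = 2π × 0.00677 × 3.80×10⁻⁵ / (4π×10⁻⁷) = 1.29 A.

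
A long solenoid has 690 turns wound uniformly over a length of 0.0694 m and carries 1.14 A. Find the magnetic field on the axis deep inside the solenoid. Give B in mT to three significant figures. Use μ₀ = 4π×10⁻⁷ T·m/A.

Inside a long solenoid, B = μ₀nI with n = 9942 turns/m.
B = 4π×10⁻⁷ × 9942 × 1.14 = 1.42×10⁻² T.

B ≈ 14.2 mT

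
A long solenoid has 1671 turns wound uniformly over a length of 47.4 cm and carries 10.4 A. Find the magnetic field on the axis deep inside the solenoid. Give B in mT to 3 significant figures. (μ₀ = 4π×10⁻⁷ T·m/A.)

Inside a long solenoid, B = μ₀nI with n = 3525 turns/m.
B = 4π×10⁻⁷ × 3525 × 10.4 = 4.61×10⁻² T.

B ≈ 46.1 mT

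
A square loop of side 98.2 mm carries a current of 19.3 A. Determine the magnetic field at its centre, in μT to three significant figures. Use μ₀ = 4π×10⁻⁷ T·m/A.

B ≈ 222 μT

Each side is a finite straight segment at perpendicular distance d = a/(2 tan(π/4)) = 0.0491 m from the centre, with end-angles ±π/4.
One side contributes B₁ = (μ₀I/4πd)·2 sin(π/4) = 5.56×10⁻⁵ T.
All 4 sides add in the same direction: B = 4 × 5.56×10⁻⁵ = 2.22×10⁻⁴ T.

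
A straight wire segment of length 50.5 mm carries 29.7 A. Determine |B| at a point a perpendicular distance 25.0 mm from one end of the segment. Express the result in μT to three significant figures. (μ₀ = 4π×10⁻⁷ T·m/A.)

B ≈ 106 μT

For a finite straight segment, B = (μ₀I/4πd)(sinθ₁ + sinθ₂), where θ₁, θ₂ are the angles from the perpendicular to each end.
The perpendicular foot is at one end, so the two end-offsets along the wire are 0 and L = 0.0505 m.
sinθ₁ = 0/√(0²+0.025²) = 0.0000; sinθ₂ = 0.0505/√(0.0505²+0.025²) = 0.8962.
B = (4π×10⁻⁷ × 29.7) / (4π × 0.025) × (0.0000 + 0.8962) = 1.06×10⁻⁴ T.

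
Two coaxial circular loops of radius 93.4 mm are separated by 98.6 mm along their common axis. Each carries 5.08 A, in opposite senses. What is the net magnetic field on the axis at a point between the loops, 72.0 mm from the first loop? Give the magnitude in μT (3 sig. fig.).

B ≈ 13.4 μT

Each loop contributes B = μ₀IR²/[2(R²+z²)^(3/2)] on the axis, with z measured from that loop.
Loop 1 (z = 0.072 m): B₁ = 1.70×10⁻⁵ T. Loop 2 (z = 0.0266 m): B₂ = 3.04×10⁻⁵ T.
The fields oppose: B = |B₁ − B₂| = 1.34×10⁻⁵ T.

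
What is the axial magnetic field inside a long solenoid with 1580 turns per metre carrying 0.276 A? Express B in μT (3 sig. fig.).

B ≈ 548 μT

Inside a long solenoid, B = μ₀nI with n = 1580 turns/m.
B = 4π×10⁻⁷ × 1580 × 0.276 = 5.48×10⁻⁴ T.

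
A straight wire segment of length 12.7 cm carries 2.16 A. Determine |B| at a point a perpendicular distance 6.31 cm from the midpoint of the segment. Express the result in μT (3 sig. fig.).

B ≈ 4.86 μT

For a finite straight segment, B = (μ₀I/4πd)(sinθ₁ + sinθ₂), where θ₁, θ₂ are the angles from the perpendicular to each end.
The perpendicular from the point meets the wire at its midpoint, so each end is L/2 = 0.0635 m away along the wire.
sinθ₁ = 0.0635/√(0.0635²+0.0631²) = 0.7093; sinθ₂ = 0.0635/√(0.0635²+0.0631²) = 0.7093.
B = (4π×10⁻⁷ × 2.16) / (4π × 0.0631) × (0.7093 + 0.7093) = 4.86×10⁻⁶ T.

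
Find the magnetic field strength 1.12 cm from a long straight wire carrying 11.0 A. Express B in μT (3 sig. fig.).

B ≈ 196 μT

For an infinitely long straight wire, B = μ₀I/(2πd).
B = (4π×10⁻⁷ × 11.0) / (2π × 0.0112) = 1.96×10⁻⁴ T.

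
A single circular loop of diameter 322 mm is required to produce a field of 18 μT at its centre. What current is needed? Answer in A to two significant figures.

I ≈ 4.6 A

At the centre of a circular loop B = μ₀I/(2R), so I = 2RB/μ₀.
With R = 0.161 m, I = 2 × 0.161 × 1.80×10⁻⁵ / (4π×10⁻⁷) = 4.61 A.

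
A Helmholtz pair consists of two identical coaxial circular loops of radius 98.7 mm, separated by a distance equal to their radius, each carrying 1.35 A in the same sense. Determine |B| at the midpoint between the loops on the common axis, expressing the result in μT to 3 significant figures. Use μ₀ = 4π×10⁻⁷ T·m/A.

Each loop contributes B = μ₀IR²/[2(R²+z²)^(3/2)] on the axis, with z measured from that loop.
Loop 1 (z = 0.04935 m): B₁ = 6.15×10⁻⁶ T. Loop 2 (z = 0.04935 m): B₂ = 6.15×10⁻⁶ T.
The fields add: B = B₁ + B₂ = 1.23×10⁻⁵ T.

B ≈ 12.3 μT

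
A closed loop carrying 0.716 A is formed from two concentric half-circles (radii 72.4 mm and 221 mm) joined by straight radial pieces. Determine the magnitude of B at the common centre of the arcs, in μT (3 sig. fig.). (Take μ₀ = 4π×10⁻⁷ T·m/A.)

B ≈ 2.09 μT

The radial connectors point toward the centre, so dl × r̂ = 0 and they contribute nothing.
Each semicircle gives μ₀I/(4R): inner arc 3.11×10⁻⁶ T, outer arc 1.02×10⁻⁶ T.
The two arcs carry current in opposite angular senses, so their fields oppose: B = |3.11×10⁻⁶ − 1.02×10⁻⁶| = 2.09×10⁻⁶ T.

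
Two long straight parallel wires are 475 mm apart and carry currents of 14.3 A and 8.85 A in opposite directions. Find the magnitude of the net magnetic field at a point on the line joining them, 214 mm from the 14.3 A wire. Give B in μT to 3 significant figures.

B ≈ 20.1 μT

Each long wire gives B = μ₀I/(2πd). Distances are d₁ = 0.214 m and d₂ = 0.261 m.
B₁ = 1.34×10⁻⁵ T, B₂ = 6.78×10⁻⁶ T.
Between antiparallel currents both contributions point the same way, so they add. B = B₁ + B₂ = 1.34×10⁻⁵ + 6.78×10⁻⁶ = 2.01×10⁻⁵ T.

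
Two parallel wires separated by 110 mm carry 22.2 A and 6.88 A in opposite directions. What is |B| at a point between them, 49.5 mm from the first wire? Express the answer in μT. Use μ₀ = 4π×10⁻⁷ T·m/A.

B ≈ 112 μT

Each long wire gives B = μ₀I/(2πd). Distances are d₁ = 0.0495 m and d₂ = 0.0605 m.
B₁ = 8.97×10⁻⁵ T, B₂ = 2.27×10⁻⁵ T.
Between antiparallel currents both contributions point the same way, so they add. B = B₁ + B₂ = 8.97×10⁻⁵ + 2.27×10⁻⁵ = 1.12×10⁻⁴ T.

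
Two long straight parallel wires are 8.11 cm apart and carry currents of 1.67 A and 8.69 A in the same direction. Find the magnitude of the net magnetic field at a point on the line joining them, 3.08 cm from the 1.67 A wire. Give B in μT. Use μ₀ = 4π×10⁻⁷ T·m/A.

Each long wire gives B = μ₀I/(2πd). Distances are d₁ = 0.0308 m and d₂ = 0.0503 m.
B₁ = 1.08×10⁻⁵ T, B₂ = 3.46×10⁻⁵ T.
Between parallel currents the two contributions point in opposite directions, so they subtract. B = |B₁ − B₂| = |1.08×10⁻⁵ − 3.46×10⁻⁵| = 2.37×10⁻⁵ T.

B ≈ 23.7 μT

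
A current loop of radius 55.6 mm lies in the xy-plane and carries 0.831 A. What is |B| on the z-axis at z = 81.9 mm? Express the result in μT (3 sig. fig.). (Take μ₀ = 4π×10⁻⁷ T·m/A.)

B ≈ 1.66 μT

On the axis of a circular loop, B = μ₀IR² / [2(R²+z²)^(3/2)].
R² + z² = (0.0556)² + (0.0819)² = 0.009799 m², and (R²+z²)^(3/2) = 9.70×10⁻⁴ m³.
B = (4π×10⁻⁷ × 0.831 × 0.003091) / (2 × 9.70×10⁻⁴) = 1.66×10⁻⁶ T.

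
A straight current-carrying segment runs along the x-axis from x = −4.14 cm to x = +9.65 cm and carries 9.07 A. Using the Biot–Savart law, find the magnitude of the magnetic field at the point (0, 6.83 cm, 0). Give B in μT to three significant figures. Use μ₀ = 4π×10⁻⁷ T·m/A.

For a finite straight segment, B = (μ₀I/4πd)(sinθ₁ + sinθ₂), where θ₁, θ₂ are the angles from the perpendicular to each end.
The perpendicular distance is d = 0.0683 m; the end-offsets along the wire are a = 0.0414 m and b = 0.0965 m.
sinθ₁ = 0.0414/√(0.0414²+0.0683²) = 0.5184; sinθ₂ = 0.0965/√(0.0965²+0.0683²) = 0.8162.
B = (4π×10⁻⁷ × 9.07) / (4π × 0.0683) × (0.5184 + 0.8162) = 1.77×10⁻⁵ T.

B ≈ 17.7 μT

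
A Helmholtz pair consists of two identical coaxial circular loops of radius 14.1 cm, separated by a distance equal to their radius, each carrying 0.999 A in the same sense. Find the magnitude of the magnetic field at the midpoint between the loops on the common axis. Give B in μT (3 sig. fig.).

Each loop contributes B = μ₀IR²/[2(R²+z²)^(3/2)] on the axis, with z measured from that loop.
Loop 1 (z = 0.0705 m): B₁ = 3.19×10⁻⁶ T. Loop 2 (z = 0.0705 m): B₂ = 3.19×10⁻⁶ T.
The fields add: B = B₁ + B₂ = 6.37×10⁻⁶ T.

B ≈ 6.37 μT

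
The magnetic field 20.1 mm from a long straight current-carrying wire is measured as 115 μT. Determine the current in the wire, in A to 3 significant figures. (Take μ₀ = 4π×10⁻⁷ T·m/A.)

I ≈ 11.6 A

For a long straight wire B = μ₀I/(2πd), so I = 2πdB/μ₀.
I = 2π × 0.0201 × 1.15×10⁻⁴ / (4π×10⁻⁷) = 11.6 A.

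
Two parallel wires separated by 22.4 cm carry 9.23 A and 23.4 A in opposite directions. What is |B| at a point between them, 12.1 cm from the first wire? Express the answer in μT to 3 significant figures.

Each long wire gives B = μ₀I/(2πd). Distances are d₁ = 0.121 m and d₂ = 0.103 m.
B₁ = 1.53×10⁻⁵ T, B₂ = 4.54×10⁻⁵ T.
Between antiparallel currents both contributions point the same way, so they add. B = B₁ + B₂ = 1.53×10⁻⁵ + 4.54×10⁻⁵ = 6.07×10⁻⁵ T.

B ≈ 60.7 μT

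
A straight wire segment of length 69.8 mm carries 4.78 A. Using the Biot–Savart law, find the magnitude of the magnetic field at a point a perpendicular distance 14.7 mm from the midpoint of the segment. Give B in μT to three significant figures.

For a finite straight segment, B = (μ₀I/4πd)(sinθ₁ + sinθ₂), where θ₁, θ₂ are the angles from the perpendicular to each end.
The perpendicular from the point meets the wire at its midpoint, so each end is L/2 = 0.0349 m away along the wire.
sinθ₁ = 0.0349/√(0.0349²+0.0147²) = 0.9216; sinθ₂ = 0.0349/√(0.0349²+0.0147²) = 0.9216.
B = (4π×10⁻⁷ × 4.78) / (4π × 0.0147) × (0.9216 + 0.9216) = 5.99×10⁻⁵ T.

B ≈ 59.9 μT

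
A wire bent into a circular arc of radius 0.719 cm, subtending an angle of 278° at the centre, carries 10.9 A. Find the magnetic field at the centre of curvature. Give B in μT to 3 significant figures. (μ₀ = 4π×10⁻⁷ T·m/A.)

B ≈ 736 μT

The Biot–Savart field of a circular arc at its centre is B = μ₀Iφ/(4πR), with φ = 4.852 rad.
B = (4π×10⁻⁷ × 10.9 × 4.852) / (4π × 0.00719) = 7.36×10⁻⁴ T.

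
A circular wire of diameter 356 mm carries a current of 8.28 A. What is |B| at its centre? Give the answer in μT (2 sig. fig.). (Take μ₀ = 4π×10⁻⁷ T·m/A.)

At the centre of a circular loop the Biot–Savart law gives B = μ₀I/(2R) (so R = 0.178 m).
B = (4π×10⁻⁷ × 8.28) / (2 × 0.178) = 2.92×10⁻⁵ T.

B ≈ 29 μT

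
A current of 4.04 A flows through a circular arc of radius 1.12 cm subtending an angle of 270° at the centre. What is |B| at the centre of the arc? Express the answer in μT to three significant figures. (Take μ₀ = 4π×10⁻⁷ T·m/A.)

B ≈ 170 μT

The Biot–Savart field of a circular arc at its centre is B = μ₀Iφ/(4πR), with φ = 4.712 rad.
B = (4π×10⁻⁷ × 4.04 × 4.712) / (4π × 0.0112) = 1.70×10⁻⁴ T.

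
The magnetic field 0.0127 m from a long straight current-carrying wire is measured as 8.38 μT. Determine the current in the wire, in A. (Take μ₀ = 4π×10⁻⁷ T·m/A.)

For a long straight wire B = μ₀I/(2πd), so I = 2πdB/μ₀.
I = 2π × 0.0127 × 8.38×10⁻⁶ / (4π×10⁻⁷) = 0.532 A.

I ≈ 0.532 A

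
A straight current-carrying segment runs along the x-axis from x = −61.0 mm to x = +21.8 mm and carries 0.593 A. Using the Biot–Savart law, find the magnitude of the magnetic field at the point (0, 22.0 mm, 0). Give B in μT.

B ≈ 4.43 μT

For a finite straight segment, B = (μ₀I/4πd)(sinθ₁ + sinθ₂), where θ₁, θ₂ are the angles from the perpendicular to each end.
The perpendicular distance is d = 0.022 m; the end-offsets along the wire are a = 0.061 m and b = 0.0218 m.
sinθ₁ = 0.061/√(0.061²+0.022²) = 0.9407; sinθ₂ = 0.0218/√(0.0218²+0.022²) = 0.7039.
B = (4π×10⁻⁷ × 0.593) / (4π × 0.022) × (0.9407 + 0.7039) = 4.43×10⁻⁶ T.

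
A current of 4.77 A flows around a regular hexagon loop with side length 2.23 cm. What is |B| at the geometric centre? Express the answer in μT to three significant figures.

Each side is a finite straight segment at perpendicular distance d = a/(2 tan(π/6)) = 0.01931 m from the centre, with end-angles ±π/6.
One side contributes B₁ = (μ₀I/4πd)·2 sin(π/6) = 2.47×10⁻⁵ T.
All 6 sides add in the same direction: B = 6 × 2.47×10⁻⁵ = 1.48×10⁻⁴ T.

B ≈ 148 μT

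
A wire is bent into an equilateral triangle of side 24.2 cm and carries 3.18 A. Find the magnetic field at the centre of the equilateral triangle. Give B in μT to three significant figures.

Each side is a finite straight segment at perpendicular distance d = a/(2 tan(π/3)) = 0.06986 m from the centre, with end-angles ±π/3.
One side contributes B₁ = (μ₀I/4πd)·2 sin(π/3) = 7.88×10⁻⁶ T.
All 3 sides add in the same direction: B = 3 × 7.88×10⁻⁶ = 2.37×10⁻⁵ T.

B ≈ 23.7 μT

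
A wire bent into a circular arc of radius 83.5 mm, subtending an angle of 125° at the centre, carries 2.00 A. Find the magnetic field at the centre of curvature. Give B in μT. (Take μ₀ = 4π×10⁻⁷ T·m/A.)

The Biot–Savart field of a circular arc at its centre is B = μ₀Iφ/(4πR), with φ = 2.182 rad.
B = (4π×10⁻⁷ × 2.00 × 2.182) / (4π × 0.0835) = 5.23×10⁻⁶ T.

B ≈ 5.23 μT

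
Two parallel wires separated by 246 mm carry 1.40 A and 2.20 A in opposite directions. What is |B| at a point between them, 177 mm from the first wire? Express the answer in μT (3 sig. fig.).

B ≈ 7.96 μT

Each long wire gives B = μ₀I/(2πd). Distances are d₁ = 0.177 m and d₂ = 0.069 m.
B₁ = 1.58×10⁻⁶ T, B₂ = 6.38×10⁻⁶ T.
Between antiparallel currents both contributions point the same way, so they add. B = B₁ + B₂ = 1.58×10⁻⁶ + 6.38×10⁻⁶ = 7.96×10⁻⁶ T.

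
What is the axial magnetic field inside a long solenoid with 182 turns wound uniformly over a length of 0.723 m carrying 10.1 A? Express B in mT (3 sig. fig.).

Inside a long solenoid, B = μ₀nI with n = 251.7 turns/m.
B = 4π×10⁻⁷ × 251.7 × 10.1 = 3.19×10⁻³ T.

B ≈ 3.19 mT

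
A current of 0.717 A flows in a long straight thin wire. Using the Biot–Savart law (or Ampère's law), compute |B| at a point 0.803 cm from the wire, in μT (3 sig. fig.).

For an infinitely long straight wire, B = μ₀I/(2πd).
B = (4π×10⁻⁷ × 0.717) / (2π × 0.00803) = 1.79×10⁻⁵ T.

B ≈ 17.9 μT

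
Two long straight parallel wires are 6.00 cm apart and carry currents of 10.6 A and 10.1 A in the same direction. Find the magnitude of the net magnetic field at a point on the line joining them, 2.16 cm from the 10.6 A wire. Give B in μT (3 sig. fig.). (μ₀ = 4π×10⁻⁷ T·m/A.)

B ≈ 45.5 μT

Each long wire gives B = μ₀I/(2πd). Distances are d₁ = 0.0216 m and d₂ = 0.0384 m.
B₁ = 9.81×10⁻⁵ T, B₂ = 5.26×10⁻⁵ T.
Between parallel currents the two contributions point in opposite directions, so they subtract. B = |B₁ − B₂| = |9.81×10⁻⁵ − 5.26×10⁻⁵| = 4.55×10⁻⁵ T.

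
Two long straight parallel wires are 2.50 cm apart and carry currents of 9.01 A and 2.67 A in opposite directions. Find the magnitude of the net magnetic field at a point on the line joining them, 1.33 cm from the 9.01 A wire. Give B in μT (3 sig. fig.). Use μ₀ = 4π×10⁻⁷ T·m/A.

Each long wire gives B = μ₀I/(2πd). Distances are d₁ = 0.0133 m and d₂ = 0.0117 m.
B₁ = 1.35×10⁻⁴ T, B₂ = 4.56×10⁻⁵ T.
Between antiparallel currents both contributions point the same way, so they add. B = B₁ + B₂ = 1.35×10⁻⁴ + 4.56×10⁻⁵ = 1.81×10⁻⁴ T.

B ≈ 181 μT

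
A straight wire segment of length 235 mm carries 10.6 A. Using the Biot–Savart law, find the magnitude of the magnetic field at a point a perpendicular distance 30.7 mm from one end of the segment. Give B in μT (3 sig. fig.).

For a finite straight segment, B = (μ₀I/4πd)(sinθ₁ + sinθ₂), where θ₁, θ₂ are the angles from the perpendicular to each end.
The perpendicular foot is at one end, so the two end-offsets along the wire are 0 and L = 0.235 m.
sinθ₁ = 0/√(0²+0.0307²) = 0.0000; sinθ₂ = 0.235/√(0.235²+0.0307²) = 0.9916.
B = (4π×10⁻⁷ × 10.6) / (4π × 0.0307) × (0.0000 + 0.9916) = 3.42×10⁻⁵ T.

B ≈ 34.2 μT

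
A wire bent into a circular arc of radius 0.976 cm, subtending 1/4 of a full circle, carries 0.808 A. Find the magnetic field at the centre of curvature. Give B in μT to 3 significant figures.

The Biot–Savart field of a circular arc at its centre is B = μ₀Iφ/(4πR), with φ = 1.571 rad.
B = (4π×10⁻⁷ × 0.808 × 1.571) / (4π × 0.00976) = 1.30×10⁻⁵ T.

B ≈ 13.0 μT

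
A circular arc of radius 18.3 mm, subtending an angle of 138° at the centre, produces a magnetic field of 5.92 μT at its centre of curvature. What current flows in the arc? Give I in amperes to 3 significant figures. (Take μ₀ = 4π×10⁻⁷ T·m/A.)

I ≈ 0.450 A

For a circular arc, B = μ₀Iφ/(4πR) with φ in radians; here φ = 2.409 rad.
So I = 4πRB/(μ₀φ) = 4π × 0.0183 × 5.92×10⁻⁶ / (4π×10⁻⁷ × 2.409) = 0.450 A.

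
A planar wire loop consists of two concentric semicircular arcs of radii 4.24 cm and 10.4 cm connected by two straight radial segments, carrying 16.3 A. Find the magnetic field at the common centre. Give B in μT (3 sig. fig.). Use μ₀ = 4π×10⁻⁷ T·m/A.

B ≈ 71.5 μT

The radial connectors point toward the centre, so dl × r̂ = 0 and they contribute nothing.
Each semicircle gives μ₀I/(4R): inner arc 1.21×10⁻⁴ T, outer arc 4.92×10⁻⁵ T.
The two arcs carry current in opposite angular senses, so their fields oppose: B = |1.21×10⁻⁴ − 4.92×10⁻⁵| = 7.15×10⁻⁵ T.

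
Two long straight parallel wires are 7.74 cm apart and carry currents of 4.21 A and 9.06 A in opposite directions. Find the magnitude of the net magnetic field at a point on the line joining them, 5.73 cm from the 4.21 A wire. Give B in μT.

Each long wire gives B = μ₀I/(2πd). Distances are d₁ = 0.0573 m and d₂ = 0.0201 m.
B₁ = 1.47×10⁻⁵ T, B₂ = 9.01×10⁻⁵ T.
Between antiparallel currents both contributions point the same way, so they add. B = B₁ + B₂ = 1.47×10⁻⁵ + 9.01×10⁻⁵ = 1.05×10⁻⁴ T.

B ≈ 105 μT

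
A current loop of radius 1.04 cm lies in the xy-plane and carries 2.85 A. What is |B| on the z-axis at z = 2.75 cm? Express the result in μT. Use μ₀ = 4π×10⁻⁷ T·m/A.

On the axis of a circular loop, B = μ₀IR² / [2(R²+z²)^(3/2)].
R² + z² = (0.0104)² + (0.0275)² = 0.0008644 m², and (R²+z²)^(3/2) = 2.54×10⁻⁵ m³.
B = (4π×10⁻⁷ × 2.85 × 0.0001082) / (2 × 2.54×10⁻⁵) = 7.62×10⁻⁶ T.

B ≈ 7.62 μT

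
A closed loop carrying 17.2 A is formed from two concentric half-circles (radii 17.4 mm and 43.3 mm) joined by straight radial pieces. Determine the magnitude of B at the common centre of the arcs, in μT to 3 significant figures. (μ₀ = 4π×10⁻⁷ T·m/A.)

The radial connectors point toward the centre, so dl × r̂ = 0 and they contribute nothing.
Each semicircle gives μ₀I/(4R): inner arc 3.11×10⁻⁴ T, outer arc 1.25×10⁻⁴ T.
The two arcs carry current in opposite angular senses, so their fields oppose: B = |3.11×10⁻⁴ − 1.25×10⁻⁴| = 1.86×10⁻⁴ T.

B ≈ 186 μT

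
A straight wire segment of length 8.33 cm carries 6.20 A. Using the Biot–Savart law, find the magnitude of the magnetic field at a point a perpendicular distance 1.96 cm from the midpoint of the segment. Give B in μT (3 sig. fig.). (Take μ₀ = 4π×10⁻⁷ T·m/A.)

For a finite straight segment, B = (μ₀I/4πd)(sinθ₁ + sinθ₂), where θ₁, θ₂ are the angles from the perpendicular to each end.
The perpendicular from the point meets the wire at its midpoint, so each end is L/2 = 0.04165 m away along the wire.
sinθ₁ = 0.04165/√(0.04165²+0.0196²) = 0.9048; sinθ₂ = 0.04165/√(0.04165²+0.0196²) = 0.9048.
B = (4π×10⁻⁷ × 6.20) / (4π × 0.0196) × (0.9048 + 0.9048) = 5.72×10⁻⁵ T.

B ≈ 57.2 μT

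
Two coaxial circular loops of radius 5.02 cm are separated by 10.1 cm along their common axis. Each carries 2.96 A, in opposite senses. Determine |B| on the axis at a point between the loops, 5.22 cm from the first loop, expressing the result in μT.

B ≈ 1.32 μT

Each loop contributes B = μ₀IR²/[2(R²+z²)^(3/2)] on the axis, with z measured from that loop.
Loop 1 (z = 0.0522 m): B₁ = 1.23×10⁻⁵ T. Loop 2 (z = 0.0488 m): B₂ = 1.37×10⁻⁵ T.
The fields oppose: B = |B₁ − B₂| = 1.32×10⁻⁶ T.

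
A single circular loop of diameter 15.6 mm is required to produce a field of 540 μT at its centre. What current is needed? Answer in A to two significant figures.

I ≈ 6.7 A

At the centre of a circular loop B = μ₀I/(2R), so I = 2RB/μ₀.
With R = 0.0078 m, I = 2 × 0.0078 × 5.40×10⁻⁴ / (4π×10⁻⁷) = 6.70 A.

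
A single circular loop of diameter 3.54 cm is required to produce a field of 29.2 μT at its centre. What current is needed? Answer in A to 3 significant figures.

At the centre of a circular loop B = μ₀I/(2R), so I = 2RB/μ₀.
With R = 0.0177 m, I = 2 × 0.0177 × 2.92×10⁻⁵ / (4π×10⁻⁷) = 0.823 A.

I ≈ 0.823 A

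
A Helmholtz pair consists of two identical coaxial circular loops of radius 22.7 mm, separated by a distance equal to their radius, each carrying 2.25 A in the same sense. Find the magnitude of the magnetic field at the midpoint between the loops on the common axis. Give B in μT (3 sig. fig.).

Each loop contributes B = μ₀IR²/[2(R²+z²)^(3/2)] on the axis, with z measured from that loop.
Loop 1 (z = 0.01135 m): B₁ = 4.46×10⁻⁵ T. Loop 2 (z = 0.01135 m): B₂ = 4.46×10⁻⁵ T.
The fields add: B = B₁ + B₂ = 8.91×10⁻⁵ T.

B ≈ 89.1 μT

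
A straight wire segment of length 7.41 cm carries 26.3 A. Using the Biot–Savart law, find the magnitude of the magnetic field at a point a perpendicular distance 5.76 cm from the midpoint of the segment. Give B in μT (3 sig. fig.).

For a finite straight segment, B = (μ₀I/4πd)(sinθ₁ + sinθ₂), where θ₁, θ₂ are the angles from the perpendicular to each end.
The perpendicular from the point meets the wire at its midpoint, so each end is L/2 = 0.03705 m away along the wire.
sinθ₁ = 0.03705/√(0.03705²+0.0576²) = 0.5410; sinθ₂ = 0.03705/√(0.03705²+0.0576²) = 0.5410.
B = (4π×10⁻⁷ × 26.3) / (4π × 0.0576) × (0.5410 + 0.5410) = 4.94×10⁻⁵ T.

B ≈ 49.4 μT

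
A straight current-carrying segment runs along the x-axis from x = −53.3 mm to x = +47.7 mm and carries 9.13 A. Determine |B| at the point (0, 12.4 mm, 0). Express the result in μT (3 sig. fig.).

B ≈ 143 μT

For a finite straight segment, B = (μ₀I/4πd)(sinθ₁ + sinθ₂), where θ₁, θ₂ are the angles from the perpendicular to each end.
The perpendicular distance is d = 0.0124 m; the end-offsets along the wire are a = 0.0533 m and b = 0.0477 m.
sinθ₁ = 0.0533/√(0.0533²+0.0124²) = 0.9740; sinθ₂ = 0.0477/√(0.0477²+0.0124²) = 0.9678.
B = (4π×10⁻⁷ × 9.13) / (4π × 0.0124) × (0.9740 + 0.9678) = 1.43×10⁻⁴ T.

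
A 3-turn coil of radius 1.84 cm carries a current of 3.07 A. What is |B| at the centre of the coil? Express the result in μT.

B ≈ 315 μT

For an N-turn flat coil, B = Nμ₀I/(2R) with R = 0.0184 m.
B = 3 × 1.05×10⁻⁴ T = 3.15×10⁻⁴ T.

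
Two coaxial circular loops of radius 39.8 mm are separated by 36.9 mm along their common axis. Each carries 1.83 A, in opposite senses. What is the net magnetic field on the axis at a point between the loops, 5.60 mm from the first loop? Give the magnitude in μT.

Each loop contributes B = μ₀IR²/[2(R²+z²)^(3/2)] on the axis, with z measured from that loop.
Loop 1 (z = 0.0056 m): B₁ = 2.81×10⁻⁵ T. Loop 2 (z = 0.0313 m): B₂ = 1.40×10⁻⁵ T.
The fields oppose: B = |B₁ − B₂| = 1.40×10⁻⁵ T.

B ≈ 14.0 μT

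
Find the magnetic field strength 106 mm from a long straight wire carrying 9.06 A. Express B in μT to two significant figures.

B ≈ 17 μT

For an infinitely long straight wire, B = μ₀I/(2πd).
B = (4π×10⁻⁷ × 9.06) / (2π × 0.106) = 1.71×10⁻⁵ T.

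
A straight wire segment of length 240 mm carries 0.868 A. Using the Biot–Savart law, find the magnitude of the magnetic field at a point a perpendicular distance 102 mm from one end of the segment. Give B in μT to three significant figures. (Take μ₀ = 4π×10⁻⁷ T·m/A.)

For a finite straight segment, B = (μ₀I/4πd)(sinθ₁ + sinθ₂), where θ₁, θ₂ are the angles from the perpendicular to each end.
The perpendicular foot is at one end, so the two end-offsets along the wire are 0 and L = 0.24 m.
sinθ₁ = 0/√(0²+0.102²) = 0.0000; sinθ₂ = 0.24/√(0.24²+0.102²) = 0.9203.
B = (4π×10⁻⁷ × 0.868) / (4π × 0.102) × (0.0000 + 0.9203) = 7.83×10⁻⁷ T.

B ≈ 0.783 μT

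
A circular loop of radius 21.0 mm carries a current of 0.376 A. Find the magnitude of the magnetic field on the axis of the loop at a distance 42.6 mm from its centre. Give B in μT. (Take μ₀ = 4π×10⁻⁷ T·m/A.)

B ≈ 0.972 μT

On the axis of a circular loop, B = μ₀IR² / [2(R²+z²)^(3/2)].
R² + z² = (0.021)² + (0.0426)² = 0.002256 m², and (R²+z²)^(3/2) = 1.07×10⁻⁴ m³.
B = (4π×10⁻⁷ × 0.376 × 0.000441) / (2 × 1.07×10⁻⁴) = 9.72×10⁻⁷ T.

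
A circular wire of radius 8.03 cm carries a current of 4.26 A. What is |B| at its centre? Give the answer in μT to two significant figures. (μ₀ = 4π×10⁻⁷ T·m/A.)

At the centre of a circular loop the Biot–Savart law gives B = μ₀I/(2R).
B = (4π×10⁻⁷ × 4.26) / (2 × 0.0803) = 3.33×10⁻⁵ T.

B ≈ 33 μT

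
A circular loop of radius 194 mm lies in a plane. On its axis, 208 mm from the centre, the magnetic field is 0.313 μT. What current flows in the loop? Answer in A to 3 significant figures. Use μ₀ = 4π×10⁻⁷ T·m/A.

On the axis of a loop, B = μ₀IR²/[2(R²+z²)^(3/2)], so I = 2B(R²+z²)^(3/2)/(μ₀R²).
R² + z² = 0.03764 + 0.04326 = 0.0809 m²; raised to 3/2 gives 2.30×10⁻² m³.
I = 2 × 3.13×10⁻⁷ × 2.30×10⁻² / (1.26×10⁻⁶ × 0.03764) = 0.305 A.

I ≈ 0.305 A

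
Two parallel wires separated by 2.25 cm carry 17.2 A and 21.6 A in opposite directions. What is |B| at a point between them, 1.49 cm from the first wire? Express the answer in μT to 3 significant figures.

B ≈ 799 μT

Each long wire gives B = μ₀I/(2πd). Distances are d₁ = 0.0149 m and d₂ = 0.0076 m.
B₁ = 2.31×10⁻⁴ T, B₂ = 5.68×10⁻⁴ T.
Between antiparallel currents both contributions point the same way, so they add. B = B₁ + B₂ = 2.31×10⁻⁴ + 5.68×10⁻⁴ = 7.99×10⁻⁴ T.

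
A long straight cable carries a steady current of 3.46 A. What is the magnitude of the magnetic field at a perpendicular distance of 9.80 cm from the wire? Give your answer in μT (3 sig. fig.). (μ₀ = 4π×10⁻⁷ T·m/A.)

B ≈ 7.06 μT

For an infinitely long straight wire, B = μ₀I/(2πd).
B = (4π×10⁻⁷ × 3.46) / (2π × 0.098) = 7.06×10⁻⁶ T.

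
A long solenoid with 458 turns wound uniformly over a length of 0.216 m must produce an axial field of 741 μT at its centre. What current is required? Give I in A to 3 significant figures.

Inside a long solenoid B = μ₀nI with n = 2120 m⁻¹, so I = B/(μ₀n).
I = 7.41×10⁻⁴ / (4π×10⁻⁷ × 2120) = 0.278 A.

I ≈ 0.278 A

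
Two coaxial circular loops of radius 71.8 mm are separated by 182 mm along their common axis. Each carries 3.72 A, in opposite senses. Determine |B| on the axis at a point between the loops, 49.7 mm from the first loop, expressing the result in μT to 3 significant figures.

B ≈ 14.6 μT

Each loop contributes B = μ₀IR²/[2(R²+z²)^(3/2)] on the axis, with z measured from that loop.
Loop 1 (z = 0.0497 m): B₁ = 1.81×10⁻⁵ T. Loop 2 (z = 0.1323 m): B₂ = 3.53×10⁻⁶ T.
The fields oppose: B = |B₁ − B₂| = 1.46×10⁻⁵ T.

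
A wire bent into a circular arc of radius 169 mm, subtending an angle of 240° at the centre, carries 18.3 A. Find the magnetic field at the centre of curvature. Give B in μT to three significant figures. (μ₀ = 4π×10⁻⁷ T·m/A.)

The Biot–Savart field of a circular arc at its centre is B = μ₀Iφ/(4πR), with φ = 4.189 rad.
B = (4π×10⁻⁷ × 18.3 × 4.189) / (4π × 0.169) = 4.54×10⁻⁵ T.

B ≈ 45.4 μT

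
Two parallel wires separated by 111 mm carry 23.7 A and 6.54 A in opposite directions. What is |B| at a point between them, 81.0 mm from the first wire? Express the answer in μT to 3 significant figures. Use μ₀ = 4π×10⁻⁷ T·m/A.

Each long wire gives B = μ₀I/(2πd). Distances are d₁ = 0.081 m and d₂ = 0.03 m.
B₁ = 5.85×10⁻⁵ T, B₂ = 4.36×10⁻⁵ T.
Between antiparallel currents both contributions point the same way, so they add. B = B₁ + B₂ = 5.85×10⁻⁵ + 4.36×10⁻⁵ = 1.02×10⁻⁴ T.

B ≈ 102 μT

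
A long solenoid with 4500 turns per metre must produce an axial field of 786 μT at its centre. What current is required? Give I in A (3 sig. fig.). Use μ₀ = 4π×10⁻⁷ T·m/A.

Inside a long solenoid B = μ₀nI with n = 4500 m⁻¹, so I = B/(μ₀n).
I = 7.86×10⁻⁴ / (4π×10⁻⁷ × 4500) = 0.139 A.

I ≈ 0.139 A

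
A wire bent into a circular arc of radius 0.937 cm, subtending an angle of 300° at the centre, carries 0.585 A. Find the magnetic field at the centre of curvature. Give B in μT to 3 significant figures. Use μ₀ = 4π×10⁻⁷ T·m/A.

B ≈ 32.7 μT

The Biot–Savart field of a circular arc at its centre is B = μ₀Iφ/(4πR), with φ = 5.236 rad.
B = (4π×10⁻⁷ × 0.585 × 5.236) / (4π × 0.00937) = 3.27×10⁻⁵ T.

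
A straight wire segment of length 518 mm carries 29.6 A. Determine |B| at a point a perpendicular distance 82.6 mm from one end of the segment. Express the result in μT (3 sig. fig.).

B ≈ 35.4 μT

For a finite straight segment, B = (μ₀I/4πd)(sinθ₁ + sinθ₂), where θ₁, θ₂ are the angles from the perpendicular to each end.
The perpendicular foot is at one end, so the two end-offsets along the wire are 0 and L = 0.518 m.
sinθ₁ = 0/√(0²+0.0826²) = 0.0000; sinθ₂ = 0.518/√(0.518²+0.0826²) = 0.9875.
B = (4π×10⁻⁷ × 29.6) / (4π × 0.0826) × (0.0000 + 0.9875) = 3.54×10⁻⁵ T.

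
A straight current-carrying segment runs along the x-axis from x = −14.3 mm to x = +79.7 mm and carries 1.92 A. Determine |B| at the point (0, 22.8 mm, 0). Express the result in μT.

For a finite straight segment, B = (μ₀I/4πd)(sinθ₁ + sinθ₂), where θ₁, θ₂ are the angles from the perpendicular to each end.
The perpendicular distance is d = 0.0228 m; the end-offsets along the wire are a = 0.0143 m and b = 0.0797 m.
sinθ₁ = 0.0143/√(0.0143²+0.0228²) = 0.5313; sinθ₂ = 0.0797/√(0.0797²+0.0228²) = 0.9614.
B = (4π×10⁻⁷ × 1.92) / (4π × 0.0228) × (0.5313 + 0.9614) = 1.26×10⁻⁵ T.

B ≈ 12.6 μT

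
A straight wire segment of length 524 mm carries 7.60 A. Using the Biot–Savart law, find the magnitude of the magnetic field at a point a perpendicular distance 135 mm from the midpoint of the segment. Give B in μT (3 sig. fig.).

B ≈ 10.0 μT

For a finite straight segment, B = (μ₀I/4πd)(sinθ₁ + sinθ₂), where θ₁, θ₂ are the angles from the perpendicular to each end.
The perpendicular from the point meets the wire at its midpoint, so each end is L/2 = 0.262 m away along the wire.
sinθ₁ = 0.262/√(0.262²+0.135²) = 0.8889; sinθ₂ = 0.262/√(0.262²+0.135²) = 0.8889.
B = (4π×10⁻⁷ × 7.60) / (4π × 0.135) × (0.8889 + 0.8889) = 1.00×10⁻⁵ T.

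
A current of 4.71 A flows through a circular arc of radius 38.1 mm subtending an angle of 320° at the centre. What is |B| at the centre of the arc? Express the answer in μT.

B ≈ 69.0 μT

The Biot–Savart field of a circular arc at its centre is B = μ₀Iφ/(4πR), with φ = 5.585 rad.
B = (4π×10⁻⁷ × 4.71 × 5.585) / (4π × 0.0381) = 6.90×10⁻⁵ T.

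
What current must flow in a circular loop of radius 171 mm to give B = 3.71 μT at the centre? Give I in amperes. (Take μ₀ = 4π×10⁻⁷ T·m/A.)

At the centre of a circular loop B = μ₀I/(2R), so I = 2RB/μ₀.
With R = 0.171 m, I = 2 × 0.171 × 3.71×10⁻⁶ / (4π×10⁻⁷) = 1.01 A.

I ≈ 1.01 A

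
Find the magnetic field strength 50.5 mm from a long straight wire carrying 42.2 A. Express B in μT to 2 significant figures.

For an infinitely long straight wire, B = μ₀I/(2πd).
B = (4π×10⁻⁷ × 42.2) / (2π × 0.0505) = 1.67×10⁻⁴ T.

B ≈ 170 μT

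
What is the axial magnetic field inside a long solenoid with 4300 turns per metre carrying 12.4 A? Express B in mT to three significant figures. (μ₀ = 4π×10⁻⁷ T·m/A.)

B ≈ 67.0 mT

Inside a long solenoid, B = μ₀nI with n = 4300 turns/m.
B = 4π×10⁻⁷ × 4300 × 12.4 = 6.70×10⁻² T.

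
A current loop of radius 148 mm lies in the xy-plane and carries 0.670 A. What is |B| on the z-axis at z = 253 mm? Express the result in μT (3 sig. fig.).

On the axis of a circular loop, B = μ₀IR² / [2(R²+z²)^(3/2)].
R² + z² = (0.148)² + (0.253)² = 0.08591 m², and (R²+z²)^(3/2) = 2.52×10⁻² m³.
B = (4π×10⁻⁷ × 0.670 × 0.0219) / (2 × 2.52×10⁻²) = 3.66×10⁻⁷ T.

B ≈ 0.366 μT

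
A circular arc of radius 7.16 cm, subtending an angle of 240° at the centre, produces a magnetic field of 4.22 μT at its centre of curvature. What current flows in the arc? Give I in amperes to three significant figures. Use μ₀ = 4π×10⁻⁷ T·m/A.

I ≈ 0.721 A

For a circular arc, B = μ₀Iφ/(4πR) with φ in radians; here φ = 4.189 rad.
So I = 4πRB/(μ₀φ) = 4π × 0.0716 × 4.22×10⁻⁶ / (4π×10⁻⁷ × 4.189) = 0.721 A.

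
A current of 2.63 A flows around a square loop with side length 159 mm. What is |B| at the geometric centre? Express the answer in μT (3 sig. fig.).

B ≈ 18.7 μT

Each side is a finite straight segment at perpendicular distance d = a/(2 tan(π/4)) = 0.0795 m from the centre, with end-angles ±π/4.
One side contributes B₁ = (μ₀I/4πd)·2 sin(π/4) = 4.68×10⁻⁶ T.
All 4 sides add in the same direction: B = 4 × 4.68×10⁻⁶ = 1.87×10⁻⁵ T.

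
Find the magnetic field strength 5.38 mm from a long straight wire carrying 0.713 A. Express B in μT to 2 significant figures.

For an infinitely long straight wire, B = μ₀I/(2πd).
B = (4π×10⁻⁷ × 0.713) / (2π × 0.00538) = 2.65×10⁻⁵ T.

B ≈ 27 μT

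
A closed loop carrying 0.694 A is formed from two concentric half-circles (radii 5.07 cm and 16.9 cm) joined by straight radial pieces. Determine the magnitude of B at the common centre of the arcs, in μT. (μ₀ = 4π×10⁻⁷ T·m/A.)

The radial connectors point toward the centre, so dl × r̂ = 0 and they contribute nothing.
Each semicircle gives μ₀I/(4R): inner arc 4.30×10⁻⁶ T, outer arc 1.29×10⁻⁶ T.
The two arcs carry current in opposite angular senses, so their fields oppose: B = |4.30×10⁻⁶ − 1.29×10⁻⁶| = 3.01×10⁻⁶ T.

B ≈ 3.01 μT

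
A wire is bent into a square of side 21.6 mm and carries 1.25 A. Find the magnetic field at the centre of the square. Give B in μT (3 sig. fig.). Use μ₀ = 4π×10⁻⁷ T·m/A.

Each side is a finite straight segment at perpendicular distance d = a/(2 tan(π/4)) = 0.0108 m from the centre, with end-angles ±π/4.
One side contributes B₁ = (μ₀I/4πd)·2 sin(π/4) = 1.64×10⁻⁵ T.
All 4 sides add in the same direction: B = 4 × 1.64×10⁻⁵ = 6.55×10⁻⁵ T.

B ≈ 65.5 μT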